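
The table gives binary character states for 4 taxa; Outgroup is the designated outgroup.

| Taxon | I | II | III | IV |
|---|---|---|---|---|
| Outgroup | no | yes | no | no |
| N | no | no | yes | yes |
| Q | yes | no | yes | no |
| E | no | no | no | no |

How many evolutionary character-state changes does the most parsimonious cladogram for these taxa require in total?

Character polarity is set by the outgroup: the derived state is whichever differs from the outgroup's state, so for II the derived state is 'no', and for the remaining characters it is 'yes'.
I: derived state 'yes' in Q only — an autapomorphy, so it tells us nothing about relationships among taxa.
II (derived state 'no') is shared by all ingroup taxa — unites the whole ingroup.
III (derived state 'yes') is shared by N and Q — a synapomorphy uniting that clade.
IV: derived state 'yes' in N only — an autapomorphy, so it tells us nothing about relationships among taxa.
Most parsimonious ingroup topology: ((N,Q),E).
Changes per character on this tree: I: 1; II: 1; III: 1; IV: 1.
Total = 4.

4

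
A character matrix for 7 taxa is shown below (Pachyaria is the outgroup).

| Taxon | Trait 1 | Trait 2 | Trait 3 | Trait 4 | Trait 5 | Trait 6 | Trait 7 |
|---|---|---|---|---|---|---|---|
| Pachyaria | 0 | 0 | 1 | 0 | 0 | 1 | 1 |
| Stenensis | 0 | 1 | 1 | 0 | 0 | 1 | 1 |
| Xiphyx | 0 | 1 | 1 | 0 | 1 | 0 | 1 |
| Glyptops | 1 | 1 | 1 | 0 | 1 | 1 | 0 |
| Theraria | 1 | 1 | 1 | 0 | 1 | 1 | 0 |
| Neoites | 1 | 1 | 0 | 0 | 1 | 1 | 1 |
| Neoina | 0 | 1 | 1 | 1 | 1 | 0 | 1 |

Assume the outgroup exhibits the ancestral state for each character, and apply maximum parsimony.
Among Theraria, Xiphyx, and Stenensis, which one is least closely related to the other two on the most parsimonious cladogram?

Character polarity is set by the outgroup: the derived state is whichever differs from the outgroup's state, so for Trait 3, Trait 6, Trait 7 the derived state is '0', and for the remaining characters it is '1'.
Trait 1 (derived state '1') is shared by Glyptops, Neoites, and Theraria — a synapomorphy uniting that clade.
All ingroup taxa share the derived state '1' for Trait 2; it defines the ingroup but does not resolve relationships within it.
Trait 3: derived state '0' in Neoites only — an autapomorphy, so it tells us nothing about relationships among taxa.
Trait 4 (derived state '1') is unique to Neoina (autapomorphy; uninformative for grouping).
Trait 5: derived state '1' in Glyptops, Neoina, Neoites, Theraria, and Xiphyx only — synapomorphy for {Glyptops, Neoina, Neoites, Theraria, Xiphyx}.
Only Neoina and Xiphyx show the derived state '0' for Trait 6, supporting them as a clade.
Trait 7 (derived state '0') is shared by Glyptops and Theraria — a synapomorphy uniting that clade.
Most parsimonious ingroup topology: (Stenensis,((Xiphyx,Neoina),((Glyptops,Theraria),Neoites))).
Xiphyx and Theraria share a more recent common ancestor with each other than either does with Stenensis, so Stenensis is the least closely related of the three.

Stenensis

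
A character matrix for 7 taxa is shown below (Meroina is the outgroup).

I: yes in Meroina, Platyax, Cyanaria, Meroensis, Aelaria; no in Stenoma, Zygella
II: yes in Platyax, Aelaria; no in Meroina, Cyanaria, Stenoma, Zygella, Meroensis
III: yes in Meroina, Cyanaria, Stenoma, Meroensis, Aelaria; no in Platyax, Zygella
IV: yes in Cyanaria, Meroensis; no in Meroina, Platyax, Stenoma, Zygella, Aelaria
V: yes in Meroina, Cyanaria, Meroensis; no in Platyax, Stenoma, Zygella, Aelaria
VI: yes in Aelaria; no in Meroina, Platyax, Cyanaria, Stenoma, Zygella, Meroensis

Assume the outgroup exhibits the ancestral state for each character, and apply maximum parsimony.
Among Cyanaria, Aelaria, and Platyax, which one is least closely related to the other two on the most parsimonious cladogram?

Cyanaria

Character polarity is set by the outgroup: the derived state is whichever differs from the outgroup's state, so for I, III, V the derived state is 'no', and for the remaining characters it is 'yes'.
Only Stenoma and Zygella show the derived state 'no' for I, supporting them as a clade.
II: derived state 'yes' in Aelaria and Platyax only — synapomorphy for {Aelaria, Platyax}.
III (state 'no') occurs in Platyax and Zygella but conflicts with the nesting implied by the other characters — most parsimoniously interpreted as homoplasy.
IV: derived state 'yes' in Cyanaria and Meroensis only — synapomorphy for {Cyanaria, Meroensis}.
Only Aelaria, Platyax, Stenoma, and Zygella show the derived state 'no' for V, supporting them as a clade.
VI: derived state 'yes' in Aelaria only — an autapomorphy, so it tells us nothing about relationships among taxa.
Most parsimonious ingroup topology: (((Platyax,Aelaria),(Stenoma,Zygella)),(Cyanaria,Meroensis)).
Aelaria and Platyax share a more recent common ancestor with each other than either does with Cyanaria, so Cyanaria is the least closely related of the three.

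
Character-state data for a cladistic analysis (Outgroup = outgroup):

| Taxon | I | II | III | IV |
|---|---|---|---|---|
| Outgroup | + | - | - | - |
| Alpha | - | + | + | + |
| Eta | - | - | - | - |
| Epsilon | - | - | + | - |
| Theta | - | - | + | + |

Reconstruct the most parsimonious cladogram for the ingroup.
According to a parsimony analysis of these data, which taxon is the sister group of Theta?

Character polarity is set by the outgroup: the derived state is whichever differs from the outgroup's state, so for I the derived state is '-', and for the remaining characters it is '+'.
I (derived state '-') is shared by all ingroup taxa — unites the whole ingroup.
II (derived state '+') is unique to Alpha (autapomorphy; uninformative for grouping).
Only Alpha, Epsilon, and Theta show the derived state '+' for III, supporting them as a clade.
IV (derived state '+') is shared by Alpha and Theta — a synapomorphy uniting that clade.
Most parsimonious ingroup topology: (((Alpha,Theta),Epsilon),Eta).
Theta and Alpha form a cherry on this tree, so they are sister taxa.

Alpha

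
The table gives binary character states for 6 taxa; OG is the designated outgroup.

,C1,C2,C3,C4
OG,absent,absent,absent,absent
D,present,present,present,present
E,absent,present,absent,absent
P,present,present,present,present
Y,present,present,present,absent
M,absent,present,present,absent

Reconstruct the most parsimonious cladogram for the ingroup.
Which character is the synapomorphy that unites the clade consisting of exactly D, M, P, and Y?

The outgroup has state 'absent' for every character, so 'present' is the derived state throughout.
Only D, P, and Y show the derived state 'present' for C1, supporting them as a clade.
C2 (derived state 'present') is shared by all ingroup taxa — unites the whole ingroup.
C3: derived state 'present' in D, M, P, and Y only — synapomorphy for {D, M, P, Y}.
Only D and P show the derived state 'present' for C4, supporting them as a clade.
Most parsimonious ingroup topology: ((((D,P),Y),M),E).
The clade {D, M, P, Y} is supported by C3: its derived state 'present' occurs in exactly those taxa and in no other taxon (including the outgroup).

C3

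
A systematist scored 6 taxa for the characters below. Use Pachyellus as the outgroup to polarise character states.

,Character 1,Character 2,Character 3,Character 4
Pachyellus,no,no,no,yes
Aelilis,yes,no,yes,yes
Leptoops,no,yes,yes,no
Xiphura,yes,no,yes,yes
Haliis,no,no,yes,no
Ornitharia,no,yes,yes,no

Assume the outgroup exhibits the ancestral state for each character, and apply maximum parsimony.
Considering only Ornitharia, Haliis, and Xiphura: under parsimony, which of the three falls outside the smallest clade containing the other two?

Character polarity is set by the outgroup: the derived state is whichever differs from the outgroup's state, so for Character 4 the derived state is 'no', and for the remaining characters it is 'yes'.
Only Aelilis and Xiphura show the derived state 'yes' for Character 1, supporting them as a clade.
Only Leptoops and Ornitharia show the derived state 'yes' for Character 2, supporting them as a clade.
All ingroup taxa share the derived state 'yes' for Character 3; it defines the ingroup but does not resolve relationships within it.
Only Haliis, Leptoops, and Ornitharia show the derived state 'no' for Character 4, supporting them as a clade.
Most parsimonious ingroup topology: ((Aelilis,Xiphura),((Leptoops,Ornitharia),Haliis)).
Ornitharia and Haliis share a more recent common ancestor with each other than either does with Xiphura, so Xiphura is the least closely related of the three.

Xiphura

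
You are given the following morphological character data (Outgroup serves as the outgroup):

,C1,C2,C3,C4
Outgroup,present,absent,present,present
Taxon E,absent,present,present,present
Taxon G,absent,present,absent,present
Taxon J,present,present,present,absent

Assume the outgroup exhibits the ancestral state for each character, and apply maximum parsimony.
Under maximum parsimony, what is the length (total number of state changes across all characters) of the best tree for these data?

Character polarity is set by the outgroup: the derived state is whichever differs from the outgroup's state, so for C1, C3, C4 the derived state is 'absent', and for the remaining characters it is 'present'.
C1 (derived state 'absent') is shared by Taxon E and Taxon G — a synapomorphy uniting that clade.
All ingroup taxa share the derived state 'present' for C2; it defines the ingroup but does not resolve relationships within it.
C3: derived state 'absent' in Taxon G only — an autapomorphy, so it tells us nothing about relationships among taxa.
C4: derived state 'absent' in Taxon J only — an autapomorphy, so it tells us nothing about relationships among taxa.
Most parsimonious ingroup topology: ((Taxon G,Taxon E),Taxon J).
Changes per character on this tree: C1: 1; C2: 1; C3: 1; C4: 1.
Total = 4.

4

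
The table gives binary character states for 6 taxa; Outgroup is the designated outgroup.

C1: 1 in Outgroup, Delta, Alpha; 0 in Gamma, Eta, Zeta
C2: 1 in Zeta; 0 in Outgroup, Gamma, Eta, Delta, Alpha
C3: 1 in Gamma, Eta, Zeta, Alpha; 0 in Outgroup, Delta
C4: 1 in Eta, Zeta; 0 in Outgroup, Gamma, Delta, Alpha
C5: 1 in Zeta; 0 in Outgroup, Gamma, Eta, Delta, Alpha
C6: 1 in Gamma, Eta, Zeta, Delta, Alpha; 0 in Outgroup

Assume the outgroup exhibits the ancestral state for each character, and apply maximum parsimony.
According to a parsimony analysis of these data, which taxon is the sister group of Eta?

Zeta

Character polarity is set by the outgroup: the derived state is whichever differs from the outgroup's state, so for C1 the derived state is '0', and for the remaining characters it is '1'.
Only Eta, Gamma, and Zeta show the derived state '0' for C1, supporting them as a clade.
C2: derived state '1' in Zeta only — an autapomorphy, so it tells us nothing about relationships among taxa.
C3 (derived state '1') is shared by Alpha, Eta, Gamma, and Zeta — a synapomorphy uniting that clade.
C4 (derived state '1') is shared by Eta and Zeta — a synapomorphy uniting that clade.
C5 (derived state '1') is unique to Zeta (autapomorphy; uninformative for grouping).
C6 (derived state '1') is shared by all ingroup taxa — unites the whole ingroup.
Most parsimonious ingroup topology: (((Gamma,(Eta,Zeta)),Alpha),Delta).
Eta and Zeta form a cherry on this tree, so they are sister taxa.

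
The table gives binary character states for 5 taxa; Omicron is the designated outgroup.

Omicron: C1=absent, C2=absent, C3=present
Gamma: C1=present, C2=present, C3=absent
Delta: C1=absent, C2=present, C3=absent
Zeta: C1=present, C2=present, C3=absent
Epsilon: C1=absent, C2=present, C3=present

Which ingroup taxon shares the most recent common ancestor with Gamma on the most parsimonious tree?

Zeta

Character polarity is set by the outgroup: the derived state is whichever differs from the outgroup's state, so for C3 the derived state is 'absent', and for the remaining characters it is 'present'.
C1: derived state 'present' in Gamma and Zeta only — synapomorphy for {Gamma, Zeta}.
C2 (derived state 'present') is shared by all ingroup taxa — unites the whole ingroup.
Only Delta, Gamma, and Zeta show the derived state 'absent' for C3, supporting them as a clade.
Most parsimonious ingroup topology: (((Gamma,Zeta),Delta),Epsilon).
Gamma and Zeta form a cherry on this tree, so they are sister taxa.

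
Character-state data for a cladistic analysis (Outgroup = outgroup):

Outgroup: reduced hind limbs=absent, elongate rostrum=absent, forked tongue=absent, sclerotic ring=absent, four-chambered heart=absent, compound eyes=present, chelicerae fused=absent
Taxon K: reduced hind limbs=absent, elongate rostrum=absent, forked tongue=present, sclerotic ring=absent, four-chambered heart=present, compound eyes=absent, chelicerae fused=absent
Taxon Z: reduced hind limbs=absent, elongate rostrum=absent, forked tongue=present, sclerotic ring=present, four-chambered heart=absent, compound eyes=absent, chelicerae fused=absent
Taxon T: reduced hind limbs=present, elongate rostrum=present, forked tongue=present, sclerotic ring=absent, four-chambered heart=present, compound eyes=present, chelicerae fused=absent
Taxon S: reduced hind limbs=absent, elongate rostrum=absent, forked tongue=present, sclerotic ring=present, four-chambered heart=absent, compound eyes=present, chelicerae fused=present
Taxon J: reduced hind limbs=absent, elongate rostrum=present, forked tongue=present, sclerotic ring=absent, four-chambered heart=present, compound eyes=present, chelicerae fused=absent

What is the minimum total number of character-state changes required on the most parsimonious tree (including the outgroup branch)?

Character polarity is set by the outgroup: the derived state is whichever differs from the outgroup's state, so for compound eyes the derived state is 'absent', and for the remaining characters it is 'present'.
reduced hind limbs (derived state 'present') is unique to Taxon T (autapomorphy; uninformative for grouping).
Only Taxon J and Taxon T show the derived state 'present' for elongate rostrum, supporting them as a clade.
All ingroup taxa share the derived state 'present' for forked tongue; it defines the ingroup but does not resolve relationships within it.
Only Taxon S and Taxon Z show the derived state 'present' for sclerotic ring, supporting them as a clade.
Only Taxon J, Taxon K, and Taxon T show the derived state 'present' for four-chambered heart, supporting them as a clade.
compound eyes groups Taxon K and Taxon Z, which is incompatible with the clades supported by the remaining characters; treating it as convergent (homoplasy) costs fewer steps than any alternative tree.
chelicerae fused (derived state 'present') is unique to Taxon S (autapomorphy; uninformative for grouping).
Most parsimonious ingroup topology: ((Taxon K,(Taxon T,Taxon J)),(Taxon Z,Taxon S)).
Changes per character on this tree: reduced hind limbs: 1; elongate rostrum: 1; forked tongue: 1; sclerotic ring: 1; four-chambered heart: 1; compound eyes: 2; chelicerae fused: 1.
Total = 8.

8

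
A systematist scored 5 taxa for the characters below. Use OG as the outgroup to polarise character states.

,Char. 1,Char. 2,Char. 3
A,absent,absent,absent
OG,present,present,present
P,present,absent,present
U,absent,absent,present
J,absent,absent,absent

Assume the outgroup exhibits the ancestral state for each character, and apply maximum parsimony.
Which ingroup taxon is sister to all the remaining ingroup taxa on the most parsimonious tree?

The outgroup has state 'present' for every character, so 'absent' is the derived state throughout.
Char. 1 (derived state 'absent') is shared by A, J, and U — a synapomorphy uniting that clade.
All ingroup taxa share the derived state 'absent' for Char. 2; it defines the ingroup but does not resolve relationships within it.
Char. 3 (derived state 'absent') is shared by A and J — a synapomorphy uniting that clade.
Most parsimonious ingroup topology: (((J,A),U),P).
P is sister to the clade containing all other ingroup taxa, so it is the earliest-diverging (most basal) ingroup lineage.

P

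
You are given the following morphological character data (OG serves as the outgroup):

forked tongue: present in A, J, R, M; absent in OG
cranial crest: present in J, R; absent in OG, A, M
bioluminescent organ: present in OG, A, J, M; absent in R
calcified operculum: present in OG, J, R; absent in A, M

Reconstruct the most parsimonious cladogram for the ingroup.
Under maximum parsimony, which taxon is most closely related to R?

Character polarity is set by the outgroup: the derived state is whichever differs from the outgroup's state, so for bioluminescent organ, calcified operculum the derived state is 'absent', and for the remaining characters it is 'present'.
forked tongue (derived state 'present') is shared by all ingroup taxa — unites the whole ingroup.
Only J and R show the derived state 'present' for cranial crest, supporting them as a clade.
bioluminescent organ (derived state 'absent') is unique to R (autapomorphy; uninformative for grouping).
calcified operculum (derived state 'absent') is shared by A and M — a synapomorphy uniting that clade.
Most parsimonious ingroup topology: ((A,M),(J,R)).
R and J form a cherry on this tree, so they are sister taxa.

J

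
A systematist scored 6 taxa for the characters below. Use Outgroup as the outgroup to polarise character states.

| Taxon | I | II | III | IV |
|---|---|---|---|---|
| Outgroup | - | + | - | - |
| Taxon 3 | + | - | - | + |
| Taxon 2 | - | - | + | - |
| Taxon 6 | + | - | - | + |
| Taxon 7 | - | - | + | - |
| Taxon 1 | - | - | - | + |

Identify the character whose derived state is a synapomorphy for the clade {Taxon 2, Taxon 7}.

III

Character polarity is set by the outgroup: the derived state is whichever differs from the outgroup's state, so for II the derived state is '-', and for the remaining characters it is '+'.
I (derived state '+') is shared by Taxon 3 and Taxon 6 — a synapomorphy uniting that clade.
II (derived state '-') is shared by all ingroup taxa — unites the whole ingroup.
III: derived state '+' in Taxon 2 and Taxon 7 only — synapomorphy for {Taxon 2, Taxon 7}.
Only Taxon 1, Taxon 3, and Taxon 6 show the derived state '+' for IV, supporting them as a clade.
Most parsimonious ingroup topology: (((Taxon 3,Taxon 6),Taxon 1),(Taxon 2,Taxon 7)).
The clade {Taxon 2, Taxon 7} is supported by III: its derived state '+' occurs in exactly those taxa and in no other taxon (including the outgroup).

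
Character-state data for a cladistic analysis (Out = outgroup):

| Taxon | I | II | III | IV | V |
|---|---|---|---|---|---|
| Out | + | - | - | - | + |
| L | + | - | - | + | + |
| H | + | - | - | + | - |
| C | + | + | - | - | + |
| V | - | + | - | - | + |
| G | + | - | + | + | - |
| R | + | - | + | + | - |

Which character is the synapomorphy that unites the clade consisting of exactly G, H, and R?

Character polarity is set by the outgroup: the derived state is whichever differs from the outgroup's state, so for I, V the derived state is '-', and for the remaining characters it is '+'.
I: derived state '-' in V only — an autapomorphy, so it tells us nothing about relationships among taxa.
Only C and V show the derived state '+' for II, supporting them as a clade.
III (derived state '+') is shared by G and R — a synapomorphy uniting that clade.
IV (derived state '+') is shared by G, H, L, and R — a synapomorphy uniting that clade.
V (derived state '-') is shared by G, H, and R — a synapomorphy uniting that clade.
Most parsimonious ingroup topology: ((L,(H,(G,R))),(C,V)).
The clade {G, H, R} is supported by V: its derived state '-' occurs in exactly those taxa and in no other taxon (including the outgroup).

V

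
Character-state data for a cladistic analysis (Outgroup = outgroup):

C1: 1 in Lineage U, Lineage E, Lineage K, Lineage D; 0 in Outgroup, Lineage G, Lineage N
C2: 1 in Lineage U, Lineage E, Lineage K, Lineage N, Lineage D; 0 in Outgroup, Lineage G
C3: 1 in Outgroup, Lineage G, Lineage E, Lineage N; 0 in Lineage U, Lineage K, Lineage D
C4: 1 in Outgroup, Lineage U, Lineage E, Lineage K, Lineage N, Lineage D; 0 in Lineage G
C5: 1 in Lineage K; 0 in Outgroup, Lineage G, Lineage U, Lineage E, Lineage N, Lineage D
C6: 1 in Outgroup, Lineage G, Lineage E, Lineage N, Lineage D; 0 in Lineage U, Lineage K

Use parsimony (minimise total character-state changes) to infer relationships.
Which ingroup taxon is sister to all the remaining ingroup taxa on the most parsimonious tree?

Character polarity is set by the outgroup: the derived state is whichever differs from the outgroup's state, so for C3, C4, C6 the derived state is '0', and for the remaining characters it is '1'.
C1 (derived state '1') is shared by Lineage D, Lineage E, Lineage K, and Lineage U — a synapomorphy uniting that clade.
C2: derived state '1' in Lineage D, Lineage E, Lineage K, Lineage N, and Lineage U only — synapomorphy for {Lineage D, Lineage E, Lineage K, Lineage N, Lineage U}.
C3 (derived state '0') is shared by Lineage D, Lineage K, and Lineage U — a synapomorphy uniting that clade.
C4: derived state '0' in Lineage G only — an autapomorphy, so it tells us nothing about relationships among taxa.
C5: derived state '1' in Lineage K only — an autapomorphy, so it tells us nothing about relationships among taxa.
Only Lineage K and Lineage U show the derived state '0' for C6, supporting them as a clade.
Most parsimonious ingroup topology: (Lineage G,((((Lineage U,Lineage K),Lineage D),Lineage E),Lineage N)).
Lineage G is sister to the clade containing all other ingroup taxa, so it is the earliest-diverging (most basal) ingroup lineage.

Lineage G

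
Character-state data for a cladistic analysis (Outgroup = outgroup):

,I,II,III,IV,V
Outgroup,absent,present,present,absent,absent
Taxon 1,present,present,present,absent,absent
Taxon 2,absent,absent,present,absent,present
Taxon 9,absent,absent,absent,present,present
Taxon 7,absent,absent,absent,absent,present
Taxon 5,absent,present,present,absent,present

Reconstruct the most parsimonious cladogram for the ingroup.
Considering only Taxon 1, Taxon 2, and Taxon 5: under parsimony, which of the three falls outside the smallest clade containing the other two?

Taxon 1

Character polarity is set by the outgroup: the derived state is whichever differs from the outgroup's state, so for II, III the derived state is 'absent', and for the remaining characters it is 'present'.
I: derived state 'present' in Taxon 1 only — an autapomorphy, so it tells us nothing about relationships among taxa.
Only Taxon 2, Taxon 7, and Taxon 9 show the derived state 'absent' for II, supporting them as a clade.
III (derived state 'absent') is shared by Taxon 7 and Taxon 9 — a synapomorphy uniting that clade.
IV: derived state 'present' in Taxon 9 only — an autapomorphy, so it tells us nothing about relationships among taxa.
V (derived state 'present') is shared by Taxon 2, Taxon 5, Taxon 7, and Taxon 9 — a synapomorphy uniting that clade.
Most parsimonious ingroup topology: (Taxon 1,((Taxon 2,(Taxon 9,Taxon 7)),Taxon 5)).
Taxon 2 and Taxon 5 share a more recent common ancestor with each other than either does with Taxon 1, so Taxon 1 is the least closely related of the three.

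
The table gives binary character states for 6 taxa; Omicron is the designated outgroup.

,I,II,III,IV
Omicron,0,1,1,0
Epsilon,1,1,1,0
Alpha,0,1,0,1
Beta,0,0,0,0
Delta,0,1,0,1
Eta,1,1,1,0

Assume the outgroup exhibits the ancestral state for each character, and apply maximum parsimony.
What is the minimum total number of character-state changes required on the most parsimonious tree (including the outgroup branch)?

4

Character polarity is set by the outgroup: the derived state is whichever differs from the outgroup's state, so for II, III the derived state is '0', and for the remaining characters it is '1'.
I (derived state '1') is shared by Epsilon and Eta — a synapomorphy uniting that clade.
II: derived state '0' in Beta only — an autapomorphy, so it tells us nothing about relationships among taxa.
Only Alpha, Beta, and Delta show the derived state '0' for III, supporting them as a clade.
IV (derived state '1') is shared by Alpha and Delta — a synapomorphy uniting that clade.
Most parsimonious ingroup topology: ((Epsilon,Eta),((Alpha,Delta),Beta)).
Changes per character on this tree: I: 1; II: 1; III: 1; IV: 1.
Total = 4.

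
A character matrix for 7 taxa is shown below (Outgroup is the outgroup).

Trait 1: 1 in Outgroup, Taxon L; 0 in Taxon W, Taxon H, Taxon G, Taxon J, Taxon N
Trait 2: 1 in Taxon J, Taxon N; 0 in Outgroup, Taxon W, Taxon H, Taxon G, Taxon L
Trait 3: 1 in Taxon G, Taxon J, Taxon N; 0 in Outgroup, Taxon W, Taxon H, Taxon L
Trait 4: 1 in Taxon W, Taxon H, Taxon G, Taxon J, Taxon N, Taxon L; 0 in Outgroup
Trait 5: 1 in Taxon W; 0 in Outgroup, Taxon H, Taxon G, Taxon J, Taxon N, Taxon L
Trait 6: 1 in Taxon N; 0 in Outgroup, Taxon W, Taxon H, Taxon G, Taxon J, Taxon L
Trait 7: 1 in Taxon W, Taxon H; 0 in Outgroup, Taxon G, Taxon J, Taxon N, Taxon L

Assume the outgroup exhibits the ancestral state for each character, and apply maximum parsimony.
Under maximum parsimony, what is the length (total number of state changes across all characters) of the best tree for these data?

Character polarity is set by the outgroup: the derived state is whichever differs from the outgroup's state, so for Trait 1 the derived state is '0', and for the remaining characters it is '1'.
Trait 1: derived state '0' in Taxon G, Taxon H, Taxon J, Taxon N, and Taxon W only — synapomorphy for {Taxon G, Taxon H, Taxon J, Taxon N, Taxon W}.
Trait 2: derived state '1' in Taxon J and Taxon N only — synapomorphy for {Taxon J, Taxon N}.
Only Taxon G, Taxon J, and Taxon N show the derived state '1' for Trait 3, supporting them as a clade.
All ingroup taxa share the derived state '1' for Trait 4; it defines the ingroup but does not resolve relationships within it.
Trait 5 (derived state '1') is unique to Taxon W (autapomorphy; uninformative for grouping).
Trait 6 (derived state '1') is unique to Taxon N (autapomorphy; uninformative for grouping).
Only Taxon H and Taxon W show the derived state '1' for Trait 7, supporting them as a clade.
Most parsimonious ingroup topology: (((Taxon W,Taxon H),(Taxon G,(Taxon J,Taxon N))),Taxon L).
Changes per character on this tree: Trait 1: 1; Trait 2: 1; Trait 3: 1; Trait 4: 1; Trait 5: 1; Trait 6: 1; Trait 7: 1.
Total = 7.

7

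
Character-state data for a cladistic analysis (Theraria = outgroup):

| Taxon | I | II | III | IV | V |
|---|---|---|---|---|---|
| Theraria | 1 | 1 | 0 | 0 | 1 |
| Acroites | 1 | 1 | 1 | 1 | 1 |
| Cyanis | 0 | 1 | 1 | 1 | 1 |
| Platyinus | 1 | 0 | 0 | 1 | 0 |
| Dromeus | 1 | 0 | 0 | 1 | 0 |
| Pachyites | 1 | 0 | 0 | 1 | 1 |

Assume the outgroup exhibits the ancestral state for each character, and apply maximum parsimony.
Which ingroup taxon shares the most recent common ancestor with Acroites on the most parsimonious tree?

Cyanis

Character polarity is set by the outgroup: the derived state is whichever differs from the outgroup's state, so for I, II, V the derived state is '0', and for the remaining characters it is '1'.
I: derived state '0' in Cyanis only — an autapomorphy, so it tells us nothing about relationships among taxa.
II (derived state '0') is shared by Dromeus, Pachyites, and Platyinus — a synapomorphy uniting that clade.
Only Acroites and Cyanis show the derived state '1' for III, supporting them as a clade.
IV (derived state '1') is shared by all ingroup taxa — unites the whole ingroup.
Only Dromeus and Platyinus show the derived state '0' for V, supporting them as a clade.
Most parsimonious ingroup topology: ((Acroites,Cyanis),((Platyinus,Dromeus),Pachyites)).
Acroites and Cyanis form a cherry on this tree, so they are sister taxa.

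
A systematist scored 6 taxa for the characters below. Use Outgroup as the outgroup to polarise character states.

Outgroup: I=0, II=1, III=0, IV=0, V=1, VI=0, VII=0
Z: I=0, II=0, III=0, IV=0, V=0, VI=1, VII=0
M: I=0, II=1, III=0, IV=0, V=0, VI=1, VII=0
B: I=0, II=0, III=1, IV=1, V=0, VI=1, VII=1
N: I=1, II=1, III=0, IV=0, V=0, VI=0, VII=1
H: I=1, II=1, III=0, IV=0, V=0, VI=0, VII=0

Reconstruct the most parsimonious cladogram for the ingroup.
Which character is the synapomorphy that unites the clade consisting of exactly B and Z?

Character polarity is set by the outgroup: the derived state is whichever differs from the outgroup's state, so for II, V the derived state is '0', and for the remaining characters it is '1'.
I (derived state '1') is shared by H and N — a synapomorphy uniting that clade.
II: derived state '0' in B and Z only — synapomorphy for {B, Z}.
III (derived state '1') is unique to B (autapomorphy; uninformative for grouping).
IV: derived state '1' in B only — an autapomorphy, so it tells us nothing about relationships among taxa.
V (derived state '0') is shared by all ingroup taxa — unites the whole ingroup.
VI (derived state '1') is shared by B, M, and Z — a synapomorphy uniting that clade.
VII (state '1') occurs in B and N but conflicts with the nesting implied by the other characters — most parsimoniously interpreted as homoplasy.
Most parsimonious ingroup topology: (((Z,B),M),(N,H)).
The clade {B, Z} is supported by II: its derived state '0' occurs in exactly those taxa and in no other taxon (including the outgroup).

II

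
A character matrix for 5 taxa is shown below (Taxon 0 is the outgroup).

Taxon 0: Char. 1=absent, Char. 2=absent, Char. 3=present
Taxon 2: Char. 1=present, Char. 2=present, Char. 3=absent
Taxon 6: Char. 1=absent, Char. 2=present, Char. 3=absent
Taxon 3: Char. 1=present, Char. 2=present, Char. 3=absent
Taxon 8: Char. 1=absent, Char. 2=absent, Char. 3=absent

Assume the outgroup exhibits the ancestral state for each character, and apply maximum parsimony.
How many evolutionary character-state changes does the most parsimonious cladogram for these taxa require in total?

3

Character polarity is set by the outgroup: the derived state is whichever differs from the outgroup's state, so for Char. 3 the derived state is 'absent', and for the remaining characters it is 'present'.
Char. 1 (derived state 'present') is shared by Taxon 2 and Taxon 3 — a synapomorphy uniting that clade.
Char. 2 (derived state 'present') is shared by Taxon 2, Taxon 3, and Taxon 6 — a synapomorphy uniting that clade.
All ingroup taxa share the derived state 'absent' for Char. 3; it defines the ingroup but does not resolve relationships within it.
Most parsimonious ingroup topology: (((Taxon 2,Taxon 3),Taxon 6),Taxon 8).
Changes per character on this tree: Char. 1: 1; Char. 2: 1; Char. 3: 1.
Total = 3.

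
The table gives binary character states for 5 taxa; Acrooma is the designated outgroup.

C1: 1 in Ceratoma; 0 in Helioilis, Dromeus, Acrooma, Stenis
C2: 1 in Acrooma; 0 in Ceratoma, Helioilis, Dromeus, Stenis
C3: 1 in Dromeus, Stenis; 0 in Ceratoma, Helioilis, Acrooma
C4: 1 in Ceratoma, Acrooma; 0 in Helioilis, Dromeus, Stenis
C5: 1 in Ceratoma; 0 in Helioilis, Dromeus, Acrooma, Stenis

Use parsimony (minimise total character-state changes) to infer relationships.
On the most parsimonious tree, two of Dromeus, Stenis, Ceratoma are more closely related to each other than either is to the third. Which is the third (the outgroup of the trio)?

Ceratoma

Character polarity is set by the outgroup: the derived state is whichever differs from the outgroup's state, so for C2, C4 the derived state is '0', and for the remaining characters it is '1'.
C1: derived state '1' in Ceratoma only — an autapomorphy, so it tells us nothing about relationships among taxa.
C2 (derived state '0') is shared by all ingroup taxa — unites the whole ingroup.
Only Dromeus and Stenis show the derived state '1' for C3, supporting them as a clade.
Only Dromeus, Helioilis, and Stenis show the derived state '0' for C4, supporting them as a clade.
C5 (derived state '1') is unique to Ceratoma (autapomorphy; uninformative for grouping).
Most parsimonious ingroup topology: (((Stenis,Dromeus),Helioilis),Ceratoma).
Stenis and Dromeus share a more recent common ancestor with each other than either does with Ceratoma, so Ceratoma is the least closely related of the three.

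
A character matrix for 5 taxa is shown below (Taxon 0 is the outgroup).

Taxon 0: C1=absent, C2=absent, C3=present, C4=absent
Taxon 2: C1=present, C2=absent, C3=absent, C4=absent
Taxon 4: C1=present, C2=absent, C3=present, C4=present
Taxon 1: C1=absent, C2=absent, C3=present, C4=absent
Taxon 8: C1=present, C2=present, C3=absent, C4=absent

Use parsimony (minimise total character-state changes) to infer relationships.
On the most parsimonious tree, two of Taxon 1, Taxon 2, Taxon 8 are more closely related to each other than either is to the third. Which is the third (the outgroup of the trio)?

Taxon 1

Character polarity is set by the outgroup: the derived state is whichever differs from the outgroup's state, so for C3 the derived state is 'absent', and for the remaining characters it is 'present'.
C1: derived state 'present' in Taxon 2, Taxon 4, and Taxon 8 only — synapomorphy for {Taxon 2, Taxon 4, Taxon 8}.
C2 (derived state 'present') is unique to Taxon 8 (autapomorphy; uninformative for grouping).
C3 (derived state 'absent') is shared by Taxon 2 and Taxon 8 — a synapomorphy uniting that clade.
C4 (derived state 'present') is unique to Taxon 4 (autapomorphy; uninformative for grouping).
Most parsimonious ingroup topology: (((Taxon 2,Taxon 8),Taxon 4),Taxon 1).
Taxon 2 and Taxon 8 share a more recent common ancestor with each other than either does with Taxon 1, so Taxon 1 is the least closely related of the three.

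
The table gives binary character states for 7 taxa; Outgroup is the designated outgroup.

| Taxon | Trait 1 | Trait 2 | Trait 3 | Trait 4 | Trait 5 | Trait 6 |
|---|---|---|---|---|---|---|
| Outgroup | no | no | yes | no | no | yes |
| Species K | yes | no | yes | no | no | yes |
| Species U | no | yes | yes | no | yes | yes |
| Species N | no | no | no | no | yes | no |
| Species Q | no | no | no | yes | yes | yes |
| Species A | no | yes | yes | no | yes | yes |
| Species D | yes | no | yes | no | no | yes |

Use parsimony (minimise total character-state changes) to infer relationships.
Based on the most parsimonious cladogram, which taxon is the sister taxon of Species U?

Species A

Character polarity is set by the outgroup: the derived state is whichever differs from the outgroup's state, so for Trait 3, Trait 6 the derived state is 'no', and for the remaining characters it is 'yes'.
Only Species D and Species K show the derived state 'yes' for Trait 1, supporting them as a clade.
Trait 2: derived state 'yes' in Species A and Species U only — synapomorphy for {Species A, Species U}.
Trait 3: derived state 'no' in Species N and Species Q only — synapomorphy for {Species N, Species Q}.
Trait 4: derived state 'yes' in Species Q only — an autapomorphy, so it tells us nothing about relationships among taxa.
Trait 5: derived state 'yes' in Species A, Species N, Species Q, and Species U only — synapomorphy for {Species A, Species N, Species Q, Species U}.
Trait 6: derived state 'no' in Species N only — an autapomorphy, so it tells us nothing about relationships among taxa.
Most parsimonious ingroup topology: ((Species K,Species D),((Species U,Species A),(Species N,Species Q))).
Species U and Species A form a cherry on this tree, so they are sister taxa.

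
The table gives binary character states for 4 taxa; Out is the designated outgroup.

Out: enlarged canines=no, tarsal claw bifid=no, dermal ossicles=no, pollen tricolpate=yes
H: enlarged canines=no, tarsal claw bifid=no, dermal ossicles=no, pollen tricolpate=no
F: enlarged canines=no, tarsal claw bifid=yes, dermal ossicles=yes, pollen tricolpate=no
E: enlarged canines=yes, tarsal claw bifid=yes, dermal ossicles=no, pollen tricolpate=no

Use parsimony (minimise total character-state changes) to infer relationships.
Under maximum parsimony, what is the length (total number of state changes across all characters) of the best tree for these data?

Character polarity is set by the outgroup: the derived state is whichever differs from the outgroup's state, so for pollen tricolpate the derived state is 'no', and for the remaining characters it is 'yes'.
enlarged canines (derived state 'yes') is unique to E (autapomorphy; uninformative for grouping).
tarsal claw bifid: derived state 'yes' in E and F only — synapomorphy for {E, F}.
dermal ossicles: derived state 'yes' in F only — an autapomorphy, so it tells us nothing about relationships among taxa.
pollen tricolpate (derived state 'no') is shared by all ingroup taxa — unites the whole ingroup.
Most parsimonious ingroup topology: (H,(F,E)).
Changes per character on this tree: enlarged canines: 1; tarsal claw bifid: 1; dermal ossicles: 1; pollen tricolpate: 1.
Total = 4.

4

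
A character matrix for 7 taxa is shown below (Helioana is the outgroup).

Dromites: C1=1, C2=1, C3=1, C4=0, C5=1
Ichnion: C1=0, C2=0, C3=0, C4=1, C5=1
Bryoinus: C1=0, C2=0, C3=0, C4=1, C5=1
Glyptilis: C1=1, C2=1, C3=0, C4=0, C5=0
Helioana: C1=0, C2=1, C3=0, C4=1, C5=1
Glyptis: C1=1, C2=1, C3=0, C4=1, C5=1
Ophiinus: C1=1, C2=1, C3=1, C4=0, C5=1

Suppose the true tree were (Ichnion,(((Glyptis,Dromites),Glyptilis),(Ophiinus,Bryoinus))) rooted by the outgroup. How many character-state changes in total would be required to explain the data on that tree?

Map each character onto (Ichnion,(((Glyptis,Dromites),Glyptilis),(Ophiinus,Bryoinus))) (rooted by Helioana) and count the minimum state changes it requires (Fitch parsimony):
C1: 2; C2: 2; C3: 2; C4: 3; C5: 1.
Total tree length = 10.

10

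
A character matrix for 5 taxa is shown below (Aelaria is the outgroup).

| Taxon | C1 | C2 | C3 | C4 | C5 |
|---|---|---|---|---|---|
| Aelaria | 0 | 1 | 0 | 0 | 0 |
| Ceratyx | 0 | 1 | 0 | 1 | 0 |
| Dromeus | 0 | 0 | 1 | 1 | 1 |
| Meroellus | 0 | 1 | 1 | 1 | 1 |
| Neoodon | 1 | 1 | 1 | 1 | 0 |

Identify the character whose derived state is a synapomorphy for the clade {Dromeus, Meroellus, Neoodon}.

Character polarity is set by the outgroup: the derived state is whichever differs from the outgroup's state, so for C2 the derived state is '0', and for the remaining characters it is '1'.
C1 (derived state '1') is unique to Neoodon (autapomorphy; uninformative for grouping).
C2: derived state '0' in Dromeus only — an autapomorphy, so it tells us nothing about relationships among taxa.
Only Dromeus, Meroellus, and Neoodon show the derived state '1' for C3, supporting them as a clade.
C4 (derived state '1') is shared by all ingroup taxa — unites the whole ingroup.
C5 (derived state '1') is shared by Dromeus and Meroellus — a synapomorphy uniting that clade.
Most parsimonious ingroup topology: (Ceratyx,((Dromeus,Meroellus),Neoodon)).
The clade {Dromeus, Meroellus, Neoodon} is supported by C3: its derived state '1' occurs in exactly those taxa and in no other taxon (including the outgroup).

C3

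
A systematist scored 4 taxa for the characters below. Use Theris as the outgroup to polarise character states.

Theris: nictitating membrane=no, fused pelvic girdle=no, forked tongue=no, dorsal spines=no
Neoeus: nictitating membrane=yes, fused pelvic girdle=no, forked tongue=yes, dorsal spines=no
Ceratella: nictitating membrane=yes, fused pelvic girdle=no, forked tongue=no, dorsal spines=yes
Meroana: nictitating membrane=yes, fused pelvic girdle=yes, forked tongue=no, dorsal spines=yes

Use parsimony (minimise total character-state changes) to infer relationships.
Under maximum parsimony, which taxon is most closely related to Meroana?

The outgroup has state 'no' for every character, so 'yes' is the derived state throughout.
All ingroup taxa share the derived state 'yes' for nictitating membrane; it defines the ingroup but does not resolve relationships within it.
fused pelvic girdle (derived state 'yes') is unique to Meroana (autapomorphy; uninformative for grouping).
forked tongue (derived state 'yes') is unique to Neoeus (autapomorphy; uninformative for grouping).
dorsal spines: derived state 'yes' in Ceratella and Meroana only — synapomorphy for {Ceratella, Meroana}.
Most parsimonious ingroup topology: (Neoeus,(Ceratella,Meroana)).
Meroana and Ceratella form a cherry on this tree, so they are sister taxa.

Ceratella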